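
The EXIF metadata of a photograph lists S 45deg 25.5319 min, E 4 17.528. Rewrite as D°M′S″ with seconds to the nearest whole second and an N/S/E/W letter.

45°25′32″ S, 4°17′32″ E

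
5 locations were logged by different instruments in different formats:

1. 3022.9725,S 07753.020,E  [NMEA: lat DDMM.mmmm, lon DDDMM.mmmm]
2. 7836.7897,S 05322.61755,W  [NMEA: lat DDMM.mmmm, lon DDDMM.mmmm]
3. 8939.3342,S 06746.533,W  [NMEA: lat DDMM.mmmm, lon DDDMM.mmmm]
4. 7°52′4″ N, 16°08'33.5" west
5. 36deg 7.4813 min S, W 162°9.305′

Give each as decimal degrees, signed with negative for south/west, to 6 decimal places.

1. -30.382875, 77.883667
2. -78.613162, -53.376959
3. -89.655570, -67.775550
4. 7.867778, -16.142639
5. -36.124688, -162.155083

Point 1:
  φ: degrees = first 2 digits = 30, minutes = 22.9725; 30 + 22.9725/60 = 30.3828750
  hemisphere S, so the sign is −
  λ: split at 3 digits → 077° and 53.02′; 77 + 53.02/60 = 77.8836667
  E → positive
Point 2:
  Lat: split at 2 digits → 78° and 36.7897′; 78 + 36.7897/60 = 78.6131617
  S → negative
  λ: degrees = first 3 digits = 53, minutes = 22.61755; 53 + 22.61755/60 = 53.3769592
  W → negative
Point 3:
  Lat: degrees = first 2 digits = 89, minutes = 39.3342; 89 + 39.3342/60 = 89.6555700
  S → negative
  Lon: degrees = first 3 digits = 67, minutes = 46.533; 67 + 46.533/60 = 67.7755500
  W ⇒ negate
Point 4:
  φ: 52′ + 4″ = 52.06667′; 7 + 52.06667/60 = 7.8677778
  N ⇒ keep positive
  λ: 16 + 8/60 + 33.5/3600 = 16.1426389
  W → negative
Point 5:
  φ: 7.4813′ = 0.124688°; total 36.1246883
  hemisphere S, so the sign is −
  Lon: 162 + 9.305/60 = 162.1550833
  W → negative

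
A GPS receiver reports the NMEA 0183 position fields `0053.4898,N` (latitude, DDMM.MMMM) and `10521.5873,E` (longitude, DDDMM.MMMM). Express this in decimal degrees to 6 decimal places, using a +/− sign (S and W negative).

0.891497, 105.359788

Lat: degrees = first 2 digits = 0, minutes = 53.4898; 0 + 53.4898/60 = 0.8914967
N → positive
λ: split at 3 digits → 105° and 21.5873′; 105 + 21.5873/60 = 105.3597883
E ⇒ keep positive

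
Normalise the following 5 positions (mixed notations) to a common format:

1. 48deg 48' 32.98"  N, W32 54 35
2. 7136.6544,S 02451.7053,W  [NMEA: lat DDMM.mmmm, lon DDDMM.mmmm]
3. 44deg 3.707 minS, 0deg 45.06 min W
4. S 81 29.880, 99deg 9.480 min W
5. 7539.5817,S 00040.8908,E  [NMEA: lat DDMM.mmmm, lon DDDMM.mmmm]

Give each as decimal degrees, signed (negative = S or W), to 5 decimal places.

Point 1:
  Lat: 48 + 48/60 + 32.98/3600 = 48.809161
  N → positive
  Lon: 32° + 54/60 + 35/3600 = 32 + 0.900000 + 0.009722 = 32.909722
  W → negative
Point 2:
  φ: split at 2 digits → 71° and 36.6544′; 71 + 36.6544/60 = 71.610907
  S ⇒ negate
  λ: degrees = first 3 digits = 24, minutes = 51.7053; 24 + 51.7053/60 = 24.861755
  W ⇒ negate
Point 3:
  Latitude: 44 + 3.707/60 = 44.061783
  S ⇒ negate
  Longitude: 45.06′ = 0.751000°; total 0.751000
  W → negative
Point 4:
  Latitude: 29.88′ = 0.498000°; total 81.498000
  S → negative
  λ: 99 + 9.48/60 = 99.158000
  hemisphere W, so the sign is −
Point 5:
  Lat: split at 2 digits → 75° and 39.5817′; 75 + 39.5817/60 = 75.659695
  S ⇒ negate
  Lon: split at 3 digits → 000° and 40.8908′; 0 + 40.8908/60 = 0.681513
  E ⇒ keep positive

1. 48.80916, -32.90972
2. -71.61091, -24.86176
3. -44.06178, -0.75100
4. -81.49800, -99.15800
5. -75.65970, 0.68151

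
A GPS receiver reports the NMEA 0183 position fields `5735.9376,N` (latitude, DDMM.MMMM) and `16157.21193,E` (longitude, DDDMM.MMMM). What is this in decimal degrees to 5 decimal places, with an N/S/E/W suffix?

φ: split at 2 digits → 57° and 35.9376′; 57 + 35.9376/60 = 57.598960
Longitude: split at 3 digits → 161° and 57.21193′; 161 + 57.21193/60 = 161.953532

57.59896° N, 161.95353° E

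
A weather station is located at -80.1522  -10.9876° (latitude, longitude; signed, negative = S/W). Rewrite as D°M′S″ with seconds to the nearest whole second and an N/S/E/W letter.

80°09′8″ S, 10°59′15″ W

Latitude is negative → S; |value| = 80.152200
φ: 0.152200 × 60 = 9.13200′ → 9′, remainder × 60 = 7.92″
Longitude is negative → W; |value| = 10.987600
Longitude: 0.987600° → 59.25600′; 0.25600 × 60 = 15.36″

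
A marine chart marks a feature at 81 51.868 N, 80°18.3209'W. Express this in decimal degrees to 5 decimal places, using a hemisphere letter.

81.86447° N, 80.30535° W

Latitude: 81 + 51.868/60 = 81.864467
λ: 80 + 18.3209/60 = 80.305348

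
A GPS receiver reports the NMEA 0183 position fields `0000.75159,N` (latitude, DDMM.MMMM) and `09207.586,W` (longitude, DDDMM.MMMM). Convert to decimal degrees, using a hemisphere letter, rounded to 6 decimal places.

φ: degrees = first 2 digits = 0, minutes = 0.75159; 0 + 0.75159/60 = 0.0125265
λ: split at 3 digits → 092° and 7.586′; 92 + 7.586/60 = 92.1264333

0.012527° N, 92.126433° W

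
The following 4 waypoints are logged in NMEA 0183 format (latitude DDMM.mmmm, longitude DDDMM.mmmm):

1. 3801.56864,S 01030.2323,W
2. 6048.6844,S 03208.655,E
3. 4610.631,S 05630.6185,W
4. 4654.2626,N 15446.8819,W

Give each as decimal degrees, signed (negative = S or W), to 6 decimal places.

1. -38.026144, -10.503872
2. -60.811407, 32.144250
3. -46.177183, -56.510308
4. 46.904377, -154.781365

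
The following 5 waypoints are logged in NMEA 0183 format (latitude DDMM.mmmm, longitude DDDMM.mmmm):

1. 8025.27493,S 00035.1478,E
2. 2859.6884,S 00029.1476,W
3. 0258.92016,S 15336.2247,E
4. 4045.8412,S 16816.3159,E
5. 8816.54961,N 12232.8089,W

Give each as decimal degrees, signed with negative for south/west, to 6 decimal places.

1. -80.421249, 0.585797
2. -28.994807, -0.485793
3. -2.982003, 153.603745
4. -40.764020, 168.271932
5. 88.275827, -122.546815

Point 1:
  φ: degrees = first 2 digits = 80, minutes = 25.27493; 80 + 25.27493/60 = 80.4212488
  S ⇒ negate
  λ: split at 3 digits → 000° and 35.1478′; 0 + 35.1478/60 = 0.5857967
  E ⇒ keep positive
Point 2:
  Latitude: degrees = first 2 digits = 28, minutes = 59.6884; 28 + 59.6884/60 = 28.9948067
  S → negative
  λ: degrees = first 3 digits = 0, minutes = 29.1476; 0 + 29.1476/60 = 0.4857933
  W → negative
Point 3:
  Latitude: split at 2 digits → 02° and 58.92016′; 2 + 58.92016/60 = 2.9820027
  hemisphere S, so the sign is −
  λ: degrees = first 3 digits = 153, minutes = 36.2247; 153 + 36.2247/60 = 153.6037450
  E ⇒ keep positive
Point 4:
  Lat: split at 2 digits → 40° and 45.8412′; 40 + 45.8412/60 = 40.7640200
  S ⇒ negate
  Lon: degrees = first 3 digits = 168, minutes = 16.3159; 168 + 16.3159/60 = 168.2719317
  E → positive
Point 5:
  φ: degrees = first 2 digits = 88, minutes = 16.54961; 88 + 16.54961/60 = 88.2758268
  N ⇒ keep positive
  λ: degrees = first 3 digits = 122, minutes = 32.8089; 122 + 32.8089/60 = 122.5468150
  W → negative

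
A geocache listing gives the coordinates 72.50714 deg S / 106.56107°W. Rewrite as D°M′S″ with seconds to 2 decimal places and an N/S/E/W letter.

Latitude: 0.507140° → 30.42840′; 0.42840 × 60 = 25.7040″
λ: 0.561070° → 33.66420′; 0.66420 × 60 = 39.8520″

72°30′25.70″ S, 106°33′39.85″ W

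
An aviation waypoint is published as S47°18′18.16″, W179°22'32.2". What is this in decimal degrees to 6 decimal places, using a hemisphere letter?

47.305044° S, 179.375611° W

Latitude: 18′ + 18.16″ = 18.30267′; 47 + 18.30267/60 = 47.3050444
λ: 179 + 22/60 + 32.2/3600 = 179.3756111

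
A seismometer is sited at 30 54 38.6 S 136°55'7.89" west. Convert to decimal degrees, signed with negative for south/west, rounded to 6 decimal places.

-30.910722, -136.918858

Latitude: 30° + 54/60 + 38.6/3600 = 30 + 0.900000 + 0.010722 = 30.9107222
hemisphere S, so the sign is −
λ: 55′ + 7.89″ = 55.13150′; 136 + 55.13150/60 = 136.9188583
W → negative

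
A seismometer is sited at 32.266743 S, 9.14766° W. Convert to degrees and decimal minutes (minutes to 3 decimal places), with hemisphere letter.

Lat: minutes = (32.266743 − 32) × 60 = 16.00458
Longitude: minutes = (9.147660 − 9) × 60 = 8.85960

32° 16.005′ S, 9° 8.860′ W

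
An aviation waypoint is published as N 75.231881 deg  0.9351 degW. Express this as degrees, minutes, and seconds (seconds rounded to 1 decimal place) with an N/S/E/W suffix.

75°13′54.8″ N, 0°56′6.4″ W

Lat: 0.231881 × 60 = 13.91286′ → 13′, remainder × 60 = 54.772″
Lon: whole degrees 0; 56.10600′ → 56′ and 6.360″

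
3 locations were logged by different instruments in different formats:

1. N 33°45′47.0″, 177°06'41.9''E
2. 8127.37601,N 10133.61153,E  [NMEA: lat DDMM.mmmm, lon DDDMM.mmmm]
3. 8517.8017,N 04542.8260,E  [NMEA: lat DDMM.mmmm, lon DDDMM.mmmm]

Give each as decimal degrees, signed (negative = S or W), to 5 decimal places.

Point 1:
  Lat: 33° + 45/60 + 47/3600 = 33 + 0.750000 + 0.013056 = 33.763056
  N → positive
  Longitude: 177° + 6/60 + 41.9/3600 = 177 + 0.100000 + 0.011639 = 177.111639
  E → positive
Point 2:
  Lat: split at 2 digits → 81° and 27.37601′; 81 + 27.37601/60 = 81.456267
  N ⇒ keep positive
  Longitude: degrees = first 3 digits = 101, minutes = 33.61153; 101 + 33.61153/60 = 101.560192
  E ⇒ keep positive
Point 3:
  Latitude: split at 2 digits → 85° and 17.8017′; 85 + 17.8017/60 = 85.296695
  N → positive
  Longitude: split at 3 digits → 045° and 42.826′; 45 + 42.826/60 = 45.713767
  E → positive

1. 33.76306, 177.11164
2. 81.45627, 101.56019
3. 85.29670, 45.71377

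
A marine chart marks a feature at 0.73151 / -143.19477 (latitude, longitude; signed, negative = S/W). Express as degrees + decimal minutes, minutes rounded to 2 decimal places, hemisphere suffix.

Lat: fractional part 0.731510 → 43.8906 minutes
Longitude is negative → W; |value| = 143.194770
λ: 143° + 0.194770 × 60 = 143° 11.6862′

0° 43.89′ N, 143° 11.69′ W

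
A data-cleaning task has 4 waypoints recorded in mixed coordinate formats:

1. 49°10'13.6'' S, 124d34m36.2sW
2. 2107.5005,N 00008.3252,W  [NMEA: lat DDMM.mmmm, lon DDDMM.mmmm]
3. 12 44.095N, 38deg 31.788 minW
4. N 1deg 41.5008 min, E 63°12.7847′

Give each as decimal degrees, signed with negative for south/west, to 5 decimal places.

Point 1:
  φ: 49° + 10/60 + 13.6/3600 = 49 + 0.166667 + 0.003778 = 49.170444
  hemisphere S, so the sign is −
  Lon: 34′ + 36.2″ = 34.60333′; 124 + 34.60333/60 = 124.576722
  W → negative
Point 2:
  Lat: split at 2 digits → 21° and 7.5005′; 21 + 7.5005/60 = 21.125008
  N → positive
  Lon: degrees = first 3 digits = 0, minutes = 8.3252; 0 + 8.3252/60 = 0.138753
  hemisphere W, so the sign is −
Point 3:
  φ: 44.095′ = 0.734917°; total 12.734917
  N → positive
  λ: 38 + 31.788/60 = 38.529800
  W → negative
Point 4:
  Latitude: 41.5008′ = 0.691680°; total 1.691680
  N → positive
  λ: 63 + 12.7847/60 = 63.213078
  E ⇒ keep positive

1. -49.17044, -124.57672
2. 21.12501, -0.13875
3. 12.73492, -38.52980
4. 1.69168, 63.21308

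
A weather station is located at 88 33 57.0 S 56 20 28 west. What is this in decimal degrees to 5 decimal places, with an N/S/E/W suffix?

88.56583° S, 56.34111° W

Lat: 88° + 33/60 + 57/3600 = 88 + 0.550000 + 0.015833 = 88.565833
λ: 56 + 20/60 + 28/3600 = 56.341111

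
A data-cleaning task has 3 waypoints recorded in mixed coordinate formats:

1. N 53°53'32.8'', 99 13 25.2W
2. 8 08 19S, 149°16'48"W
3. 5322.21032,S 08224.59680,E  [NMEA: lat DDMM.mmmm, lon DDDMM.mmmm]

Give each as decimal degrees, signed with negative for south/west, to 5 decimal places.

Point 1:
  Latitude: 53′ + 32.8″ = 53.54667′; 53 + 53.54667/60 = 53.892444
  N ⇒ keep positive
  Longitude: 99° + 13/60 + 25.2/3600 = 99 + 0.216667 + 0.007000 = 99.223667
  W → negative
Point 2:
  Latitude: 8° + 8/60 + 19/3600 = 8 + 0.133333 + 0.005278 = 8.138611
  hemisphere S, so the sign is −
  Lon: 149 + 16/60 + 48/3600 = 149.280000
  hemisphere W, so the sign is −
Point 3:
  Lat: degrees = first 2 digits = 53, minutes = 22.21032; 53 + 22.21032/60 = 53.370172
  hemisphere S, so the sign is −
  Lon: degrees = first 3 digits = 82, minutes = 24.5968; 82 + 24.5968/60 = 82.409947
  E ⇒ keep positive

1. 53.89244, -99.22367
2. -8.13861, -149.28000
3. -53.37017, 82.40995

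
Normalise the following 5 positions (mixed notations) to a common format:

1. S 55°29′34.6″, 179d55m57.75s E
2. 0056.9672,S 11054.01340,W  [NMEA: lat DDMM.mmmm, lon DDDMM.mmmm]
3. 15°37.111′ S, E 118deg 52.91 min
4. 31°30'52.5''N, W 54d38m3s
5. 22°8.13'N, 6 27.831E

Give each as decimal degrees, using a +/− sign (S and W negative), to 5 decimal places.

1. -55.49294, 179.93271
2. -0.94945, -110.90022
3. -15.61852, 118.88183
4. 31.51458, -54.63417
5. 22.13550, 6.46385

Point 1:
  φ: 29′ + 34.6″ = 29.57667′; 55 + 29.57667/60 = 55.492944
  S → negative
  Longitude: 179 + 55/60 + 57.75/3600 = 179.932708
  E → positive
Point 2:
  φ: degrees = first 2 digits = 0, minutes = 56.9672; 0 + 56.9672/60 = 0.949453
  S → negative
  λ: degrees = first 3 digits = 110, minutes = 54.0134; 110 + 54.0134/60 = 110.900223
  W ⇒ negate
Point 3:
  Lat: 37.111′ = 0.618517°; total 15.618517
  S → negative
  λ: 52.91′ = 0.881833°; total 118.881833
  E → positive
Point 4:
  φ: 31° + 30/60 + 52.5/3600 = 31 + 0.500000 + 0.014583 = 31.514583
  N → positive
  Longitude: 54 + 38/60 + 3/3600 = 54.634167
  hemisphere W, so the sign is −
Point 5:
  Lat: 22 + 8.13/60 = 22.135500
  N ⇒ keep positive
  Longitude: 27.831′ = 0.463850°; total 6.463850
  E → positive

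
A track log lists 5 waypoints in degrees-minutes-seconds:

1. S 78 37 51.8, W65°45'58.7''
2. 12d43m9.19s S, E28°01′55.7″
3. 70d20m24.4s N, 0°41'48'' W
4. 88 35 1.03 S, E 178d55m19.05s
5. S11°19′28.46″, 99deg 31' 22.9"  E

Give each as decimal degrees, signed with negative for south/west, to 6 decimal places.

1. -78.631056, -65.766306
2. -12.719219, 28.032139
3. 70.340111, -0.696667
4. -88.583619, 178.921958
5. -11.324572, 99.523028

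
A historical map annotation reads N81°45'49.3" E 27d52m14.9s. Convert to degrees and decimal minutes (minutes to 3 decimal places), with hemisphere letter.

81° 45.822′ N, 27° 52.248′ E

φ: seconds/60 = 0.82167; minutes = 45 + 0.82167 = 45.82167
λ: 52 + 14.9/60 = 52.24833′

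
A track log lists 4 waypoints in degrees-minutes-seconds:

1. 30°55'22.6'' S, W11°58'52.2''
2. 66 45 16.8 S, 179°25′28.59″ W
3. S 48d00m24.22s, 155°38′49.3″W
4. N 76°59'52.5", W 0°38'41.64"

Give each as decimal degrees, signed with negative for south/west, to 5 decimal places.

1. -30.92294, -11.98117
2. -66.75467, -179.42461
3. -48.00673, -155.64703
4. 76.99792, -0.64490

Point 1:
  Latitude: 30 + 55/60 + 22.6/3600 = 30.922944
  S ⇒ negate
  Lon: 58′ + 52.2″ = 58.87000′; 11 + 58.87000/60 = 11.981167
  hemisphere W, so the sign is −
Point 2:
  Lat: 66° + 45/60 + 16.8/3600 = 66 + 0.750000 + 0.004667 = 66.754667
  S ⇒ negate
  Lon: 179° + 25/60 + 28.59/3600 = 179 + 0.416667 + 0.007942 = 179.424608
  W ⇒ negate
Point 3:
  Lat: 0′ + 24.22″ = 0.40367′; 48 + 0.40367/60 = 48.006728
  S ⇒ negate
  Lon: 155 + 38/60 + 49.3/3600 = 155.647028
  W → negative
Point 4:
  Lat: 59′ + 52.5″ = 59.87500′; 76 + 59.87500/60 = 76.997917
  N ⇒ keep positive
  Lon: 38′ + 41.64″ = 38.69400′; 0 + 38.69400/60 = 0.644900
  hemisphere W, so the sign is −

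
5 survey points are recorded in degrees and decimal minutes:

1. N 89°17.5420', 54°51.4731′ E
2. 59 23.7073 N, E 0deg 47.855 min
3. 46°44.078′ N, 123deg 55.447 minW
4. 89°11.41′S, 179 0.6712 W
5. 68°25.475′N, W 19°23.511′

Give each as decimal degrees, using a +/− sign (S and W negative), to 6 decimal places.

1. 89.292367, 54.857885
2. 59.395122, 0.797583
3. 46.734633, -123.924117
4. -89.190167, -179.011187
5. 68.424583, -19.391850

Point 1:
  Latitude: 89 + 17.542/60 = 89.2923667
  N → positive
  Longitude: 54 + 51.4731/60 = 54.8578850
  E → positive
Point 2:
  Lat: 23.7073′ = 0.395122°; total 59.3951217
  N ⇒ keep positive
  λ: 47.855′ = 0.797583°; total 0.7975833
  E → positive
Point 3:
  Latitude: 46 + 44.078/60 = 46.7346333
  N → positive
  Longitude: 55.447′ = 0.924117°; total 123.9241167
  W → negative
Point 4:
  Lat: 89 + 11.41/60 = 89.1901667
  S → negative
  Lon: 0.6712′ = 0.011187°; total 179.0111867
  W → negative
Point 5:
  φ: 68 + 25.475/60 = 68.4245833
  N ⇒ keep positive
  λ: 19 + 23.511/60 = 19.3918500
  hemisphere W, so the sign is −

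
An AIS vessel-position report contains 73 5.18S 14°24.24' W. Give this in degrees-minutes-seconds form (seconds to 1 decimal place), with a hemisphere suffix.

73°05′10.8″ S, 14°24′14.4″ W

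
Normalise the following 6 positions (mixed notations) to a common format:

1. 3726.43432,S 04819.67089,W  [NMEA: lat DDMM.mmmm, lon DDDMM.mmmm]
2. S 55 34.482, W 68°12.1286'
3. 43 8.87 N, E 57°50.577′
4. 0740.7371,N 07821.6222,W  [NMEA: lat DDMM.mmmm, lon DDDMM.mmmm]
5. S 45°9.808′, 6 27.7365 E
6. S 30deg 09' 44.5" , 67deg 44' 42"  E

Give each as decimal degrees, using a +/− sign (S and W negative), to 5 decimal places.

Point 1:
  Lat: split at 2 digits → 37° and 26.43432′; 37 + 26.43432/60 = 37.440572
  hemisphere S, so the sign is −
  λ: split at 3 digits → 048° and 19.67089′; 48 + 19.67089/60 = 48.327848
  W ⇒ negate
Point 2:
  φ: 55 + 34.482/60 = 55.574700
  S ⇒ negate
  Longitude: 12.1286′ = 0.202143°; total 68.202143
  W ⇒ negate
Point 3:
  Lat: 43 + 8.87/60 = 43.147833
  N → positive
  Longitude: 50.577′ = 0.842950°; total 57.842950
  E ⇒ keep positive
Point 4:
  Lat: degrees = first 2 digits = 7, minutes = 40.7371; 7 + 40.7371/60 = 7.678952
  N → positive
  λ: split at 3 digits → 078° and 21.6222′; 78 + 21.6222/60 = 78.360370
  hemisphere W, so the sign is −
Point 5:
  φ: 9.808′ = 0.163467°; total 45.163467
  hemisphere S, so the sign is −
  Lon: 6 + 27.7365/60 = 6.462275
  E → positive
Point 6:
  φ: 30° + 9/60 + 44.5/3600 = 30 + 0.150000 + 0.012361 = 30.162361
  S ⇒ negate
  λ: 44′ + 42″ = 44.70000′; 67 + 44.70000/60 = 67.745000
  E ⇒ keep positive

1. -37.44057, -48.32785
2. -55.57470, -68.20214
3. 43.14783, 57.84295
4. 7.67895, -78.36037
5. -45.16347, 6.46228
6. -30.16236, 67.74500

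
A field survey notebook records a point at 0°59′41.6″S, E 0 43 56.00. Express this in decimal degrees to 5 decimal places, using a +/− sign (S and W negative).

-0.99489, 0.73222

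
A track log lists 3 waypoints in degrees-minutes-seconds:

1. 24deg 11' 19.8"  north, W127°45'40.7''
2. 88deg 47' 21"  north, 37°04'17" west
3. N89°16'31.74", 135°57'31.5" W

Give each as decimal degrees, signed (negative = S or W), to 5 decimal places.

1. 24.18883, -127.76131
2. 88.78917, -37.07139
3. 89.27548, -135.95875

Point 1:
  φ: 24 + 11/60 + 19.8/3600 = 24.188833
  N → positive
  Longitude: 45′ + 40.7″ = 45.67833′; 127 + 45.67833/60 = 127.761306
  hemisphere W, so the sign is −
Point 2:
  Latitude: 88 + 47/60 + 21/3600 = 88.789167
  N ⇒ keep positive
  Lon: 37 + 4/60 + 17/3600 = 37.071389
  W ⇒ negate
Point 3:
  Latitude: 16′ + 31.74″ = 16.52900′; 89 + 16.52900/60 = 89.275483
  N ⇒ keep positive
  Lon: 135 + 57/60 + 31.5/3600 = 135.958750
  W ⇒ negate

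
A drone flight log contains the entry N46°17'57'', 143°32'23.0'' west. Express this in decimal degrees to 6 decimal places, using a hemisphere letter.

46.299167° N, 143.539722° W

Latitude: 17′ + 57″ = 17.95000′; 46 + 17.95000/60 = 46.2991667
λ: 143 + 32/60 + 23/3600 = 143.5397222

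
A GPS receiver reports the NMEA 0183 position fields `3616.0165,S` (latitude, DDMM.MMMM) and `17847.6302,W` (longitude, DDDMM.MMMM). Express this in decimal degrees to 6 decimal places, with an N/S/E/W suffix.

36.266942° S, 178.793837° W

Latitude: split at 2 digits → 36° and 16.0165′; 36 + 16.0165/60 = 36.2669417
Longitude: degrees = first 3 digits = 178, minutes = 47.6302; 178 + 47.6302/60 = 178.7938367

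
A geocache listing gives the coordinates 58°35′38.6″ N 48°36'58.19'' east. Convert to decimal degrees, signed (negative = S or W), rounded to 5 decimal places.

58.59406, 48.61616

Latitude: 35′ + 38.6″ = 35.64333′; 58 + 35.64333/60 = 58.594056
N → positive
λ: 36′ + 58.19″ = 36.96983′; 48 + 36.96983/60 = 48.616164
E → positive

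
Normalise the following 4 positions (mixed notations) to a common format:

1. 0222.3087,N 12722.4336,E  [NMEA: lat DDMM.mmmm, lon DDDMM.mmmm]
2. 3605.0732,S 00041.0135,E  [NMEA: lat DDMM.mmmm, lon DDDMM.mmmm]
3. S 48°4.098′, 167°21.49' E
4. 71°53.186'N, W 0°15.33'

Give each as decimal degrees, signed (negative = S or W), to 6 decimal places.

1. 2.371812, 127.373893
2. -36.084553, 0.683558
3. -48.068300, 167.358167
4. 71.886433, -0.255500

Point 1:
  φ: split at 2 digits → 02° and 22.3087′; 2 + 22.3087/60 = 2.3718117
  N → positive
  λ: split at 3 digits → 127° and 22.4336′; 127 + 22.4336/60 = 127.3738933
  E ⇒ keep positive
Point 2:
  Latitude: split at 2 digits → 36° and 5.0732′; 36 + 5.0732/60 = 36.0845533
  S ⇒ negate
  Lon: split at 3 digits → 000° and 41.0135′; 0 + 41.0135/60 = 0.6835583
  E ⇒ keep positive
Point 3:
  φ: 48 + 4.098/60 = 48.0683000
  S → negative
  λ: 21.49′ = 0.358167°; total 167.3581667
  E ⇒ keep positive
Point 4:
  φ: 71 + 53.186/60 = 71.8864333
  N ⇒ keep positive
  λ: 15.33′ = 0.255500°; total 0.2555000
  W ⇒ negate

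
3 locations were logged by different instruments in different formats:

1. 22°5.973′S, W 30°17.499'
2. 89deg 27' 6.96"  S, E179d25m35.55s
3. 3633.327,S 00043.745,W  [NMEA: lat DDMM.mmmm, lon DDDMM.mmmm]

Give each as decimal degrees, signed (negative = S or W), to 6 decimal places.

1. -22.099550, -30.291650
2. -89.451933, 179.426542
3. -36.555450, -0.729083

Point 1:
  Lat: 22 + 5.973/60 = 22.0995500
  S ⇒ negate
  λ: 30 + 17.499/60 = 30.2916500
  W ⇒ negate
Point 2:
  φ: 89 + 27/60 + 6.96/3600 = 89.4519333
  S → negative
  Lon: 25′ + 35.55″ = 25.59250′; 179 + 25.59250/60 = 179.4265417
  E → positive
Point 3:
  Lat: degrees = first 2 digits = 36, minutes = 33.327; 36 + 33.327/60 = 36.5554500
  S ⇒ negate
  Longitude: split at 3 digits → 000° and 43.745′; 0 + 43.745/60 = 0.7290833
  hemisphere W, so the sign is −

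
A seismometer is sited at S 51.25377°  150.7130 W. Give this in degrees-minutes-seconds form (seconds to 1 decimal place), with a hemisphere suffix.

51°15′13.6″ S, 150°42′46.8″ W

φ: 0.253770 × 60 = 15.22620′ → 15′, remainder × 60 = 13.572″
Longitude: 0.713000° → 42.78000′; 0.78000 × 60 = 46.800″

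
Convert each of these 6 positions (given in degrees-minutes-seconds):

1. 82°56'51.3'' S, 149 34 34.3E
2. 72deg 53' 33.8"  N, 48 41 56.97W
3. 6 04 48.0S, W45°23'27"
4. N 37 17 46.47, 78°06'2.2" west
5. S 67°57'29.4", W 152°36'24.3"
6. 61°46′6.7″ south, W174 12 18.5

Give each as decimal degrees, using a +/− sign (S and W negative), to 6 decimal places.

Point 1:
  Lat: 82° + 56/60 + 51.3/3600 = 82 + 0.933333 + 0.014250 = 82.9475833
  S → negative
  Lon: 149° + 34/60 + 34.3/3600 = 149 + 0.566667 + 0.009528 = 149.5761944
  E → positive
Point 2:
  Lat: 72° + 53/60 + 33.8/3600 = 72 + 0.883333 + 0.009389 = 72.8927222
  N ⇒ keep positive
  λ: 41′ + 56.97″ = 41.94950′; 48 + 41.94950/60 = 48.6991583
  W ⇒ negate
Point 3:
  φ: 6 + 4/60 + 48/3600 = 6.0800000
  S → negative
  λ: 45 + 23/60 + 27/3600 = 45.3908333
  W ⇒ negate
Point 4:
  Lat: 37 + 17/60 + 46.47/3600 = 37.2962417
  N ⇒ keep positive
  λ: 78° + 6/60 + 2.2/3600 = 78 + 0.100000 + 0.000611 = 78.1006111
  W → negative
Point 5:
  Latitude: 67 + 57/60 + 29.4/3600 = 67.9581667
  S ⇒ negate
  Lon: 152° + 36/60 + 24.3/3600 = 152 + 0.600000 + 0.006750 = 152.6067500
  W ⇒ negate
Point 6:
  Lat: 61° + 46/60 + 6.7/3600 = 61 + 0.766667 + 0.001861 = 61.7685278
  S → negative
  Longitude: 174° + 12/60 + 18.5/3600 = 174 + 0.200000 + 0.005139 = 174.2051389
  W → negative

1. -82.947583, 149.576194
2. 72.892722, -48.699158
3. -6.080000, -45.390833
4. 37.296242, -78.100611
5. -67.958167, -152.606750
6. -61.768528, -174.205139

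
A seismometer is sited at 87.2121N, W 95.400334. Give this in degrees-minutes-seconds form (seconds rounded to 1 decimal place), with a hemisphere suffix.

87°12′43.6″ N, 95°24′1.2″ W

Latitude: 0.212100° → 12.72600′; 0.72600 × 60 = 43.560″
Lon: 0.400334° → 24.02004′; 0.02004 × 60 = 1.202″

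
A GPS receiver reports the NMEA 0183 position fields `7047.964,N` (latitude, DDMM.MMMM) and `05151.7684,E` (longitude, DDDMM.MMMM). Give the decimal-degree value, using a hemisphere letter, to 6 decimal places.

Latitude: split at 2 digits → 70° and 47.964′; 70 + 47.964/60 = 70.7994000
Longitude: split at 3 digits → 051° and 51.7684′; 51 + 51.7684/60 = 51.8628067

70.799400° N, 51.862807° E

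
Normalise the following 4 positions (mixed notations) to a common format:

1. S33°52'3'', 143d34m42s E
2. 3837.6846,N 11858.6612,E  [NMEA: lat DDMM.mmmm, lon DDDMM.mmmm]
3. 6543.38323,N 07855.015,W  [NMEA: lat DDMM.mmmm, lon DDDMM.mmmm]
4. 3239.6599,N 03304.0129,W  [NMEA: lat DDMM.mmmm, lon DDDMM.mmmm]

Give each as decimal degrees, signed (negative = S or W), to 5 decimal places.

1. -33.86750, 143.57833
2. 38.62808, 118.97769
3. 65.72305, -78.91692
4. 32.66100, -33.06688

Point 1:
  φ: 33 + 52/60 + 3/3600 = 33.867500
  S ⇒ negate
  Longitude: 143 + 34/60 + 42/3600 = 143.578333
  E → positive
Point 2:
  φ: degrees = first 2 digits = 38, minutes = 37.6846; 38 + 37.6846/60 = 38.628077
  N ⇒ keep positive
  Lon: split at 3 digits → 118° and 58.6612′; 118 + 58.6612/60 = 118.977687
  E → positive
Point 3:
  Latitude: split at 2 digits → 65° and 43.38323′; 65 + 43.38323/60 = 65.723054
  N ⇒ keep positive
  Lon: split at 3 digits → 078° and 55.015′; 78 + 55.015/60 = 78.916917
  W → negative
Point 4:
  φ: degrees = first 2 digits = 32, minutes = 39.6599; 32 + 39.6599/60 = 32.660998
  N → positive
  Longitude: split at 3 digits → 033° and 4.0129′; 33 + 4.0129/60 = 33.066882
  W → negative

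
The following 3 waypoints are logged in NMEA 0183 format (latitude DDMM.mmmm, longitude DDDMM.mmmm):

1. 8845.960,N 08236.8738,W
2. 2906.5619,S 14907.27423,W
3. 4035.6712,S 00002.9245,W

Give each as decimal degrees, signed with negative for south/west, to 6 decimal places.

1. 88.766000, -82.614563
2. -29.109365, -149.121237
3. -40.594520, -0.048742

Point 1:
  Lat: split at 2 digits → 88° and 45.96′; 88 + 45.96/60 = 88.7660000
  N → positive
  Lon: split at 3 digits → 082° and 36.8738′; 82 + 36.8738/60 = 82.6145633
  W ⇒ negate
Point 2:
  φ: degrees = first 2 digits = 29, minutes = 6.5619; 29 + 6.5619/60 = 29.1093650
  S → negative
  Lon: split at 3 digits → 149° and 7.27423′; 149 + 7.27423/60 = 149.1212372
  hemisphere W, so the sign is −
Point 3:
  φ: degrees = first 2 digits = 40, minutes = 35.6712; 40 + 35.6712/60 = 40.5945200
  S → negative
  Longitude: split at 3 digits → 000° and 2.9245′; 0 + 2.9245/60 = 0.0487417
  hemisphere W, so the sign is −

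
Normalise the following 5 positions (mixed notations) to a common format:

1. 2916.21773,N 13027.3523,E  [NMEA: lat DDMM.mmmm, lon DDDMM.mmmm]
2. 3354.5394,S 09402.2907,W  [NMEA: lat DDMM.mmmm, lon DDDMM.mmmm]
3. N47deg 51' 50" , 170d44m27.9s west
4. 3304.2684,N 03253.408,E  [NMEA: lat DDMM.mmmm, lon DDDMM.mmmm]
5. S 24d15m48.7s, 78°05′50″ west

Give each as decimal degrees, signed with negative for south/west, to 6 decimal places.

Point 1:
  Latitude: split at 2 digits → 29° and 16.21773′; 29 + 16.21773/60 = 29.2702955
  N → positive
  Longitude: split at 3 digits → 130° and 27.3523′; 130 + 27.3523/60 = 130.4558717
  E ⇒ keep positive
Point 2:
  φ: degrees = first 2 digits = 33, minutes = 54.5394; 33 + 54.5394/60 = 33.9089900
  S → negative
  Lon: split at 3 digits → 094° and 2.2907′; 94 + 2.2907/60 = 94.0381783
  W → negative
Point 3:
  φ: 51′ + 50″ = 51.83333′; 47 + 51.83333/60 = 47.8638889
  N → positive
  λ: 44′ + 27.9″ = 44.46500′; 170 + 44.46500/60 = 170.7410833
  hemisphere W, so the sign is −
Point 4:
  φ: degrees = first 2 digits = 33, minutes = 4.2684; 33 + 4.2684/60 = 33.0711400
  N ⇒ keep positive
  λ: degrees = first 3 digits = 32, minutes = 53.408; 32 + 53.408/60 = 32.8901333
  E ⇒ keep positive
Point 5:
  Lat: 24° + 15/60 + 48.7/3600 = 24 + 0.250000 + 0.013528 = 24.2635278
  S ⇒ negate
  Longitude: 5′ + 50″ = 5.83333′; 78 + 5.83333/60 = 78.0972222
  W ⇒ negate

1. 29.270296, 130.455872
2. -33.908990, -94.038178
3. 47.863889, -170.741083
4. 33.071140, 32.890133
5. -24.263528, -78.097222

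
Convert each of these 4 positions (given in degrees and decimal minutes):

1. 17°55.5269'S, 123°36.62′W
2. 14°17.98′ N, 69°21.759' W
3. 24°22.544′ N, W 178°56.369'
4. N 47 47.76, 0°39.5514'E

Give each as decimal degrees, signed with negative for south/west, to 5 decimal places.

Point 1:
  Latitude: 17 + 55.5269/60 = 17.925448
  S ⇒ negate
  Lon: 36.62′ = 0.610333°; total 123.610333
  hemisphere W, so the sign is −
Point 2:
  φ: 14 + 17.98/60 = 14.299667
  N ⇒ keep positive
  Longitude: 69 + 21.759/60 = 69.362650
  W → negative
Point 3:
  Lat: 22.544′ = 0.375733°; total 24.375733
  N ⇒ keep positive
  λ: 56.369′ = 0.939483°; total 178.939483
  hemisphere W, so the sign is −
Point 4:
  φ: 47 + 47.76/60 = 47.796000
  N ⇒ keep positive
  Longitude: 39.5514′ = 0.659190°; total 0.659190
  E ⇒ keep positive

1. -17.92545, -123.61033
2. 14.29967, -69.36265
3. 24.37573, -178.93948
4. 47.79600, 0.65919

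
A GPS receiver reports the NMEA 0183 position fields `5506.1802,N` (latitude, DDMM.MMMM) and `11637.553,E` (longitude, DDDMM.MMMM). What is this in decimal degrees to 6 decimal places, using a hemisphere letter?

55.103003° N, 116.625883° E

Lat: split at 2 digits → 55° and 6.1802′; 55 + 6.1802/60 = 55.1030033
Longitude: split at 3 digits → 116° and 37.553′; 116 + 37.553/60 = 116.6258833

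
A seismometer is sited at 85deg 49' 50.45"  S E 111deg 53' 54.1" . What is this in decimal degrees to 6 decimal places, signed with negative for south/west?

-85.830681, 111.898361

Lat: 49′ + 50.45″ = 49.84083′; 85 + 49.84083/60 = 85.8306806
hemisphere S, so the sign is −
Longitude: 111 + 53/60 + 54.1/3600 = 111.8983611
E ⇒ keep positive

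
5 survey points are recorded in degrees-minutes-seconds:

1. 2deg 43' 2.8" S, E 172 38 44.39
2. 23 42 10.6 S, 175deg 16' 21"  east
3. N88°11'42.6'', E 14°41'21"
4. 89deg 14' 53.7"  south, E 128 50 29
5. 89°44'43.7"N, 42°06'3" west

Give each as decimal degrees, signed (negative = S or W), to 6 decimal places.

1. -2.717444, 172.645664
2. -23.702944, 175.272500
3. 88.195167, 14.689167
4. -89.248250, 128.841389
5. 89.745472, -42.100833

Point 1:
  Latitude: 43′ + 2.8″ = 43.04667′; 2 + 43.04667/60 = 2.7174444
  S → negative
  Longitude: 172° + 38/60 + 44.39/3600 = 172 + 0.633333 + 0.012331 = 172.6456639
  E ⇒ keep positive
Point 2:
  Lat: 23 + 42/60 + 10.6/3600 = 23.7029444
  S ⇒ negate
  λ: 175° + 16/60 + 21/3600 = 175 + 0.266667 + 0.005833 = 175.2725000
  E ⇒ keep positive
Point 3:
  Latitude: 88° + 11/60 + 42.6/3600 = 88 + 0.183333 + 0.011833 = 88.1951667
  N → positive
  Lon: 14 + 41/60 + 21/3600 = 14.6891667
  E → positive
Point 4:
  Latitude: 89 + 14/60 + 53.7/3600 = 89.2482500
  hemisphere S, so the sign is −
  Longitude: 50′ + 29″ = 50.48333′; 128 + 50.48333/60 = 128.8413889
  E ⇒ keep positive
Point 5:
  Lat: 44′ + 43.7″ = 44.72833′; 89 + 44.72833/60 = 89.7454722
  N → positive
  Longitude: 42 + 6/60 + 3/3600 = 42.1008333
  W → negative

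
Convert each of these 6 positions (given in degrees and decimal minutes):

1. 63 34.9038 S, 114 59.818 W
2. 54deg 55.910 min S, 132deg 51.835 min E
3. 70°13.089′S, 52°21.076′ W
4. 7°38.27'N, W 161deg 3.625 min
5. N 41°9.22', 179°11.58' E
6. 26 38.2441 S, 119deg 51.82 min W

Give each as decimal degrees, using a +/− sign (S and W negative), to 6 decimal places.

Point 1:
  φ: 34.9038′ = 0.581730°; total 63.5817300
  hemisphere S, so the sign is −
  Lon: 114 + 59.818/60 = 114.9969667
  hemisphere W, so the sign is −
Point 2:
  Lat: 55.91′ = 0.931833°; total 54.9318333
  hemisphere S, so the sign is −
  λ: 132 + 51.835/60 = 132.8639167
  E ⇒ keep positive
Point 3:
  φ: 70 + 13.089/60 = 70.2181500
  hemisphere S, so the sign is −
  λ: 21.076′ = 0.351267°; total 52.3512667
  W → negative
Point 4:
  Lat: 7 + 38.27/60 = 7.6378333
  N → positive
  Lon: 3.625′ = 0.060417°; total 161.0604167
  hemisphere W, so the sign is −
Point 5:
  φ: 9.22′ = 0.153667°; total 41.1536667
  N ⇒ keep positive
  Lon: 179 + 11.58/60 = 179.1930000
  E → positive
Point 6:
  Latitude: 38.2441′ = 0.637402°; total 26.6374017
  hemisphere S, so the sign is −
  λ: 51.82′ = 0.863667°; total 119.8636667
  hemisphere W, so the sign is −

1. -63.581730, -114.996967
2. -54.931833, 132.863917
3. -70.218150, -52.351267
4. 7.637833, -161.060417
5. 41.153667, 179.193000
6. -26.637402, -119.863667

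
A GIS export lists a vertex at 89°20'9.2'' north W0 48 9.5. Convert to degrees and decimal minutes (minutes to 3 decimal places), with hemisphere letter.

89° 20.153′ N, 0° 48.158′ W

Lat: seconds/60 = 0.15333; minutes = 20 + 0.15333 = 20.15333
λ: seconds/60 = 0.15833; minutes = 48 + 0.15833 = 48.15833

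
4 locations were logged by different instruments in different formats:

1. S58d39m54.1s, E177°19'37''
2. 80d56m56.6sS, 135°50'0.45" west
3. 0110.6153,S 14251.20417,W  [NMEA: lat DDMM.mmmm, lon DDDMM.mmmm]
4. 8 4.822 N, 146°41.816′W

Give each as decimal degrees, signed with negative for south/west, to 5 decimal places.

1. -58.66503, 177.32694
2. -80.94906, -135.83346
3. -1.17692, -142.85340
4. 8.08037, -146.69693

Point 1:
  φ: 58 + 39/60 + 54.1/3600 = 58.665028
  hemisphere S, so the sign is −
  Longitude: 177 + 19/60 + 37/3600 = 177.326944
  E → positive
Point 2:
  φ: 80° + 56/60 + 56.6/3600 = 80 + 0.933333 + 0.015722 = 80.949056
  S ⇒ negate
  Lon: 135 + 50/60 + 0.45/3600 = 135.833458
  W → negative
Point 3:
  Latitude: degrees = first 2 digits = 1, minutes = 10.6153; 1 + 10.6153/60 = 1.176922
  S → negative
  Lon: split at 3 digits → 142° and 51.20417′; 142 + 51.20417/60 = 142.853403
  W ⇒ negate
Point 4:
  Latitude: 8 + 4.822/60 = 8.080367
  N ⇒ keep positive
  Longitude: 41.816′ = 0.696933°; total 146.696933
  W ⇒ negate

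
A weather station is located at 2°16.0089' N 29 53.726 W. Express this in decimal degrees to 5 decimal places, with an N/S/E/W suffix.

2.26682° N, 29.89543° W

Latitude: 2 + 16.0089/60 = 2.266815
Longitude: 53.726′ = 0.895433°; total 29.895433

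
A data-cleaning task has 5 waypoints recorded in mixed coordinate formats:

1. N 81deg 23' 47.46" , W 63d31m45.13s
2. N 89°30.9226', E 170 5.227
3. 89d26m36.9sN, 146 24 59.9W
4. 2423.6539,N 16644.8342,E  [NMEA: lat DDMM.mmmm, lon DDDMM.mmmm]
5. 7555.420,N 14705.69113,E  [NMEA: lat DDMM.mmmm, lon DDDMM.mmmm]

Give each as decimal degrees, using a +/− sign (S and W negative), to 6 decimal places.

1. 81.396517, -63.529203
2. 89.515377, 170.087117
3. 89.443583, -146.416639
4. 24.394232, 166.747237
5. 75.923667, 147.094852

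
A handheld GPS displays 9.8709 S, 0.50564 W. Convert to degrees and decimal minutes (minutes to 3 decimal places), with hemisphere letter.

Lat: 9° + 0.870900 × 60 = 9° 52.25400′
Longitude: fractional part 0.505640 → 30.33840 minutes

9° 52.254′ S, 0° 30.338′ W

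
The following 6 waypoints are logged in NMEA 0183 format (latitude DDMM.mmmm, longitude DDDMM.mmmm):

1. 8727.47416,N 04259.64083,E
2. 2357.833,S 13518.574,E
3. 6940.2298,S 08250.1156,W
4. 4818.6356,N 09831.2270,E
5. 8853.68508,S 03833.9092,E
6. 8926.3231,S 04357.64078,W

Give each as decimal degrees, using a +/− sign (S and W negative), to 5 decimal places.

Point 1:
  φ: degrees = first 2 digits = 87, minutes = 27.47416; 87 + 27.47416/60 = 87.457903
  N → positive
  Lon: split at 3 digits → 042° and 59.64083′; 42 + 59.64083/60 = 42.994014
  E → positive
Point 2:
  φ: split at 2 digits → 23° and 57.833′; 23 + 57.833/60 = 23.963883
  S ⇒ negate
  λ: degrees = first 3 digits = 135, minutes = 18.574; 135 + 18.574/60 = 135.309567
  E → positive
Point 3:
  Lat: degrees = first 2 digits = 69, minutes = 40.2298; 69 + 40.2298/60 = 69.670497
  S ⇒ negate
  Lon: degrees = first 3 digits = 82, minutes = 50.1156; 82 + 50.1156/60 = 82.835260
  W → negative
Point 4:
  Latitude: split at 2 digits → 48° and 18.6356′; 48 + 18.6356/60 = 48.310593
  N → positive
  Lon: split at 3 digits → 098° and 31.227′; 98 + 31.227/60 = 98.520450
  E ⇒ keep positive
Point 5:
  Latitude: split at 2 digits → 88° and 53.68508′; 88 + 53.68508/60 = 88.894751
  S ⇒ negate
  Longitude: split at 3 digits → 038° and 33.9092′; 38 + 33.9092/60 = 38.565153
  E → positive
Point 6:
  Lat: split at 2 digits → 89° and 26.3231′; 89 + 26.3231/60 = 89.438718
  S → negative
  Longitude: split at 3 digits → 043° and 57.64078′; 43 + 57.64078/60 = 43.960680
  hemisphere W, so the sign is −

1. 87.45790, 42.99401
2. -23.96388, 135.30957
3. -69.67050, -82.83526
4. 48.31059, 98.52045
5. -88.89475, 38.56515
6. -89.43872, -43.96068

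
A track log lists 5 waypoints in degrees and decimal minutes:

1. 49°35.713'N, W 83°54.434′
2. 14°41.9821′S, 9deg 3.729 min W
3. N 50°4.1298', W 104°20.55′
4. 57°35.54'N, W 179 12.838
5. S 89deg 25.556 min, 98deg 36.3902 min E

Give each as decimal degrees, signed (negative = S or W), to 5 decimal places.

1. 49.59522, -83.90723
2. -14.69970, -9.06215
3. 50.06883, -104.34250
4. 57.59233, -179.21397
5. -89.42593, 98.60650

Point 1:
  Lat: 35.713′ = 0.595217°; total 49.595217
  N ⇒ keep positive
  Longitude: 54.434′ = 0.907233°; total 83.907233
  W → negative
Point 2:
  Latitude: 41.9821′ = 0.699702°; total 14.699702
  hemisphere S, so the sign is −
  Lon: 3.729′ = 0.062150°; total 9.062150
  hemisphere W, so the sign is −
Point 3:
  φ: 50 + 4.1298/60 = 50.068830
  N → positive
  Lon: 20.55′ = 0.342500°; total 104.342500
  W → negative
Point 4:
  φ: 35.54′ = 0.592333°; total 57.592333
  N → positive
  λ: 179 + 12.838/60 = 179.213967
  W → negative
Point 5:
  φ: 89 + 25.556/60 = 89.425933
  hemisphere S, so the sign is −
  λ: 98 + 36.3902/60 = 98.606503
  E ⇒ keep positive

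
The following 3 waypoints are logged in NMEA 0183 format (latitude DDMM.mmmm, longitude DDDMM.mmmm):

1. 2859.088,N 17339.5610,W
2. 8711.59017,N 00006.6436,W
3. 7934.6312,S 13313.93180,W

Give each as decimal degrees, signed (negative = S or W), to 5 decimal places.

1. 28.98480, -173.65935
2. 87.19317, -0.11073
3. -79.57719, -133.23220

Point 1:
  Latitude: split at 2 digits → 28° and 59.088′; 28 + 59.088/60 = 28.984800
  N ⇒ keep positive
  Longitude: split at 3 digits → 173° and 39.561′; 173 + 39.561/60 = 173.659350
  W ⇒ negate
Point 2:
  Latitude: split at 2 digits → 87° and 11.59017′; 87 + 11.59017/60 = 87.193170
  N → positive
  Longitude: degrees = first 3 digits = 0, minutes = 6.6436; 0 + 6.6436/60 = 0.110727
  W → negative
Point 3:
  φ: split at 2 digits → 79° and 34.6312′; 79 + 34.6312/60 = 79.577187
  S → negative
  Longitude: degrees = first 3 digits = 133, minutes = 13.9318; 133 + 13.9318/60 = 133.232197
  W → negative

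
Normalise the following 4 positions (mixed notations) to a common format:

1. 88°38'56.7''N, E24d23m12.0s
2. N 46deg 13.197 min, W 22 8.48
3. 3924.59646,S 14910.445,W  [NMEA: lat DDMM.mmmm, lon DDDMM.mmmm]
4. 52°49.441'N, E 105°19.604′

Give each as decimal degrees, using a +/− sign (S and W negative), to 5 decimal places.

Point 1:
  Lat: 88° + 38/60 + 56.7/3600 = 88 + 0.633333 + 0.015750 = 88.649083
  N ⇒ keep positive
  Lon: 23′ + 12″ = 23.20000′; 24 + 23.20000/60 = 24.386667
  E ⇒ keep positive
Point 2:
  φ: 46 + 13.197/60 = 46.219950
  N → positive
  Longitude: 22 + 8.48/60 = 22.141333
  W ⇒ negate
Point 3:
  Lat: degrees = first 2 digits = 39, minutes = 24.59646; 39 + 24.59646/60 = 39.409941
  S → negative
  Lon: split at 3 digits → 149° and 10.445′; 149 + 10.445/60 = 149.174083
  W ⇒ negate
Point 4:
  φ: 52 + 49.441/60 = 52.824017
  N ⇒ keep positive
  λ: 19.604′ = 0.326733°; total 105.326733
  E ⇒ keep positive

1. 88.64908, 24.38667
2. 46.21995, -22.14133
3. -39.40994, -149.17408
4. 52.82402, 105.32673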